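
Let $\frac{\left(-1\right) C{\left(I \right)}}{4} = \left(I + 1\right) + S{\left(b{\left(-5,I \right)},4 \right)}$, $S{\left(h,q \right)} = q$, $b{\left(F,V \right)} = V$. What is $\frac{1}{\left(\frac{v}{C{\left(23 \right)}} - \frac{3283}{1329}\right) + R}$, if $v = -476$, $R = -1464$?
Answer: $- \frac{5316}{7773163} \approx -0.00068389$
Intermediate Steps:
$C{\left(I \right)} = -20 - 4 I$ ($C{\left(I \right)} = - 4 \left(\left(I + 1\right) + 4\right) = - 4 \left(\left(1 + I\right) + 4\right) = - 4 \left(5 + I\right) = -20 - 4 I$)
$\frac{1}{\left(\frac{v}{C{\left(23 \right)}} - \frac{3283}{1329}\right) + R} = \frac{1}{\left(- \frac{476}{-20 - 92} - \frac{3283}{1329}\right) - 1464} = \frac{1}{\left(- \frac{476}{-112} - \frac{3283}{1329}\right) - 1464} = \frac{1}{\left(\left(-476\right) \left(- \frac{1}{112}\right) - \frac{3283}{1329}\right) - 1464} = \frac{1}{\left(\frac{17}{4} - \frac{3283}{1329}\right) - 1464} = \frac{1}{\frac{9461}{5316} - 1464} = \frac{1}{- \frac{7773163}{5316}} = - \frac{5316}{7773163}$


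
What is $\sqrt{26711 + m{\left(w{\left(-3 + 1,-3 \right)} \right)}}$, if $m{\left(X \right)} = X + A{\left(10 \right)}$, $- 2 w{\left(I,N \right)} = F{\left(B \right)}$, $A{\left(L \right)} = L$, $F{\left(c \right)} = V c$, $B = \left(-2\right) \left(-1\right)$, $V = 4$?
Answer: $\sqrt{26717} \approx 163.45$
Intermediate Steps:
$B = 2$
$F{\left(c \right)} = 4 c$
$w{\left(I,N \right)} = -4$ ($w{\left(I,N \right)} = - \frac{4 \cdot 2}{2} = \left(- \frac{1}{2}\right) 8 = -4$)
$m{\left(X \right)} = 10 + X$ ($m{\left(X \right)} = X + 10 = 10 + X$)
$\sqrt{26711 + m{\left(w{\left(-3 + 1,-3 \right)} \right)}} = \sqrt{26711 + \left(10 - 4\right)} = \sqrt{26711 + 6} = \sqrt{26717}$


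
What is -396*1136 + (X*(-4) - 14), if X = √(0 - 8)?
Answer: -449870 - 8*I*√2 ≈ -4.4987e+5 - 11.314*I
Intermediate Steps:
X = 2*I*√2 (X = √(-8) = 2*I*√2 ≈ 2.8284*I)
-396*1136 + (X*(-4) - 14) = -396*1136 + ((2*I*√2)*(-4) - 14) = -449856 + (-8*I*√2 - 14) = -449856 + (-14 - 8*I*√2) = -449870 - 8*I*√2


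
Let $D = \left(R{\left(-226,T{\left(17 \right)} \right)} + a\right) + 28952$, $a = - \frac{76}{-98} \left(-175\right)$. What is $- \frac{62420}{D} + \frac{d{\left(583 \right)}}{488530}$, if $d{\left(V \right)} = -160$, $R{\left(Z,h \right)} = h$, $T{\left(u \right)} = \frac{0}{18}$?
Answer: $- \frac{10674528622}{4927167021} \approx -2.1665$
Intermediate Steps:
$T{\left(u \right)} = 0$ ($T{\left(u \right)} = 0 \cdot \frac{1}{18} = 0$)
$a = - \frac{950}{7}$ ($a = \left(-76\right) \left(- \frac{1}{98}\right) \left(-175\right) = \frac{38}{49} \left(-175\right) = - \frac{950}{7} \approx -135.71$)
$D = \frac{201714}{7}$ ($D = \left(0 - \frac{950}{7}\right) + 28952 = - \frac{950}{7} + 28952 = \frac{201714}{7} \approx 28816.0$)
$- \frac{62420}{D} + \frac{d{\left(583 \right)}}{488530} = - \frac{62420}{\frac{201714}{7}} - \frac{160}{488530} = \left(-62420\right) \frac{7}{201714} - \frac{16}{48853} = - \frac{218470}{100857} - \frac{16}{48853} = - \frac{10674528622}{4927167021}$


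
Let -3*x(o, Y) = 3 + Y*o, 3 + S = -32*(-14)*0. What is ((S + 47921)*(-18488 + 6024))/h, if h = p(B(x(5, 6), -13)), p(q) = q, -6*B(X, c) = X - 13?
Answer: -149312488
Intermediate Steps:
S = -3 (S = -3 - 32*(-14)*0 = -3 + 448*0 = -3 + 0 = -3)
x(o, Y) = -1 - Y*o/3 (x(o, Y) = -(3 + Y*o)/3 = -1 - Y*o/3)
B(X, c) = 13/6 - X/6 (B(X, c) = -(X - 13)/6 = -(-13 + X)/6 = 13/6 - X/6)
h = 4 (h = 13/6 - (-1 - ⅓*6*5)/6 = 13/6 - (-1 - 10)/6 = 13/6 - ⅙*(-11) = 13/6 + 11/6 = 4)
((S + 47921)*(-18488 + 6024))/h = ((-3 + 47921)*(-18488 + 6024))/4 = (47918*(-12464))*(¼) = -597249952*¼ = -149312488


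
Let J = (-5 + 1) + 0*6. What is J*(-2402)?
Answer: 9608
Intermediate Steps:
J = -4 (J = -4 + 0 = -4)
J*(-2402) = -4*(-2402) = 9608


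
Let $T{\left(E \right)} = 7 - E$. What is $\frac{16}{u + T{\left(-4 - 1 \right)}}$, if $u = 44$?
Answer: $\frac{2}{7} \approx 0.28571$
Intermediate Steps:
$\frac{16}{u + T{\left(-4 - 1 \right)}} = \frac{16}{44 + \left(7 - \left(-4 - 1\right)\right)} = \frac{16}{44 + \left(7 - -5\right)} = \frac{16}{44 + \left(7 + 5\right)} = \frac{16}{44 + 12} = \frac{16}{56} = 16 \cdot \frac{1}{56} = \frac{2}{7}$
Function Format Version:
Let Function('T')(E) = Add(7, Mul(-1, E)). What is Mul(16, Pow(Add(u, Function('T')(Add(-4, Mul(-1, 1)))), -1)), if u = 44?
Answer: Rational(2, 7) ≈ 0.28571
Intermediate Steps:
Mul(16, Pow(Add(u, Function('T')(Add(-4, Mul(-1, 1)))), -1)) = Mul(16, Pow(Add(44, Add(7, Mul(-1, Add(-4, Mul(-1, 1))))), -1)) = Mul(16, Pow(Add(44, Add(7, Mul(-1, Add(-4, -1)))), -1)) = Mul(16, Pow(Add(44, Add(7, Mul(-1, -5))), -1)) = Mul(16, Pow(Add(44, Add(7, 5)), -1)) = Mul(16, Pow(Add(44, 12), -1)) = Mul(16, Pow(56, -1)) = Mul(16, Rational(1, 56)) = Rational(2, 7)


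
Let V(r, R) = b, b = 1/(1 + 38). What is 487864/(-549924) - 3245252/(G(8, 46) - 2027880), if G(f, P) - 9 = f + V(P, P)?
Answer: 1938594008143/2718228138384 ≈ 0.71318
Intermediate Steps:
b = 1/39 ≈ 0.025641
V(r, R) = 1/39
G(f, P) = 352/39 + f (G(f, P) = 9 + (f + 1/39) = 9 + (1/39 + f) = 352/39 + f)
487864/(-549924) - 3245252/(G(8, 46) - 2027880) = 487864/(-549924) - 3245252/((352/39 + 8) - 2027880) = 487864*(-1/549924) - 3245252/(664/39 - 2027880) = -121966/137481 - 3245252/(-79086656/39) = -121966/137481 - 3245252*(-39/79086656) = -121966/137481 + 31641207/19771664 = 1938594008143/2718228138384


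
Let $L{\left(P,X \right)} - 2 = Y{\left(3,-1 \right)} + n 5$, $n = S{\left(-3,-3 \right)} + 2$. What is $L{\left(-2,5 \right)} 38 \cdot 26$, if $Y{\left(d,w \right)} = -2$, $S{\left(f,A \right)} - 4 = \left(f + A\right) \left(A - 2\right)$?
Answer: $177840$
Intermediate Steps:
$S{\left(f,A \right)} = 4 + \left(-2 + A\right) \left(A + f\right)$ ($S{\left(f,A \right)} = 4 + \left(f + A\right) \left(A - 2\right) = 4 + \left(A + f\right) \left(-2 + A\right) = 4 + \left(-2 + A\right) \left(A + f\right)$)
$n = 36$ ($n = \left(4 + \left(-3\right)^{2} - -6 - -6 - -9\right) + 2 = \left(4 + 9 + 6 + 6 + 9\right) + 2 = 34 + 2 = 36$)
$L{\left(P,X \right)} = 180$ ($L{\left(P,X \right)} = 2 + \left(-2 + 36 \cdot 5\right) = 2 + \left(-2 + 180\right) = 2 + 178 = 180$)
$L{\left(-2,5 \right)} 38 \cdot 26 = 180 \cdot 38 \cdot 26 = 6840 \cdot 26 = 177840$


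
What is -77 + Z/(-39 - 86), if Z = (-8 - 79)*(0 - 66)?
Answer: -15367/125 ≈ -122.94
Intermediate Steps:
Z = 5742 (Z = -87*(-66) = 5742)
-77 + Z/(-39 - 86) = -77 + 5742/(-39 - 86) = -77 + 5742/(-125) = -77 + 5742*(-1/125) = -77 - 5742/125 = -15367/125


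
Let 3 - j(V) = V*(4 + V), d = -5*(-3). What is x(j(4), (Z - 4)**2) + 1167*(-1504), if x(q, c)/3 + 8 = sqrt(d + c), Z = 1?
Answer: -1755192 + 6*sqrt(6) ≈ -1.7552e+6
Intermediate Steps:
d = 15
j(V) = 3 - V*(4 + V)
x(q, c) = -24 + 3*sqrt(15 + c)
x(j(4), (Z - 4)**2) + 1167*(-1504) = (-24 + 3*sqrt(15 + (1 - 4)**2)) + 1167*(-1504) = (-24 + 3*sqrt(15 + (-3)**2)) - 1755168 = (-24 + 3*sqrt(15 + 9)) - 1755168 = (-24 + 3*sqrt(24)) - 1755168 = (-24 + 3*(2*sqrt(6))) - 1755168 = (-24 + 6*sqrt(6)) - 1755168 = -1755192 + 6*sqrt(6)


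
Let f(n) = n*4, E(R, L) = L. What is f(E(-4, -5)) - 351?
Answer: -371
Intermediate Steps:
f(n) = 4*n
f(E(-4, -5)) - 351 = 4*(-5) - 351 = -20 - 351 = -371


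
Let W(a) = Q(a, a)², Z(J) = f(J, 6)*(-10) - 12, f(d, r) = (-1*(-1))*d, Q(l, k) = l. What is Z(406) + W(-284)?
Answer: 76584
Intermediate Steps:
f(d, r) = d (f(d, r) = 1*d = d)
Z(J) = -12 - 10*J (Z(J) = J*(-10) - 12 = -10*J - 12 = -12 - 10*J)
W(a) = a²
Z(406) + W(-284) = (-12 - 10*406) + (-284)² = (-12 - 4060) + 80656 = -4072 + 80656 = 76584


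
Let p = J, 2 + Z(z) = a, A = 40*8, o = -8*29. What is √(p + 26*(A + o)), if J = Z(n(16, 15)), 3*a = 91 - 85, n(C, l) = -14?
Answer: 4*√143 ≈ 47.833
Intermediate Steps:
o = -232
a = 2 (a = (91 - 85)/3 = (⅓)*6 = 2)
A = 320
Z(z) = 0 (Z(z) = -2 + 2 = 0)
J = 0
p = 0
√(p + 26*(A + o)) = √(0 + 26*(320 - 232)) = √(0 + 26*88) = √(0 + 2288) = √2288 = 4*√143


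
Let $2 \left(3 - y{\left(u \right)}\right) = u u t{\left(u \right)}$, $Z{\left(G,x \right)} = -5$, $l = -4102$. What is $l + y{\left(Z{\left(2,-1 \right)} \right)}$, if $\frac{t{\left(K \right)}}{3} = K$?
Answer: $- \frac{7823}{2} \approx -3911.5$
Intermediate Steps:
$t{\left(K \right)} = 3 K$
$y{\left(u \right)} = 3 - \frac{3 u^{3}}{2}$ ($y{\left(u \right)} = 3 - \frac{u u 3 u}{2} = 3 - \frac{u^{2} \cdot 3 u}{2} = 3 - \frac{3 u^{3}}{2}$)
$l + y{\left(Z{\left(2,-1 \right)} \right)} = -4102 - \left(-3 + \frac{3 \left(-5\right)^{3}}{2}\right) = -4102 + \left(3 - - \frac{375}{2}\right) = -4102 + \left(3 + \frac{375}{2}\right) = -4102 + \frac{381}{2} = - \frac{7823}{2}$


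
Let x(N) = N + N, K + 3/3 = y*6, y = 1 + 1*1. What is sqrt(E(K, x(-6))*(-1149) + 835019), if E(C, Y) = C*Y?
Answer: sqrt(986687) ≈ 993.32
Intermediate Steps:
y = 2 (y = 1 + 1 = 2)
K = 11 (K = -1 + 2*6 = -1 + 12 = 11)
x(N) = 2*N
sqrt(E(K, x(-6))*(-1149) + 835019) = sqrt((11*(2*(-6)))*(-1149) + 835019) = sqrt((11*(-12))*(-1149) + 835019) = sqrt(-132*(-1149) + 835019) = sqrt(151668 + 835019) = sqrt(986687)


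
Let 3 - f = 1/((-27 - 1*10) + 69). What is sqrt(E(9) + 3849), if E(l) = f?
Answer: sqrt(246526)/8 ≈ 62.064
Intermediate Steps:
f = 95/32 (f = 3 - 1/((-27 - 1*10) + 69) = 3 - 1/((-27 - 10) + 69) = 3 - 1/(-37 + 69) = 3 - 1/32 = 95/32 ≈ 2.9688)
E(l) = 95/32
sqrt(E(9) + 3849) = sqrt(95/32 + 3849) = sqrt(123263/32) = sqrt(246526)/8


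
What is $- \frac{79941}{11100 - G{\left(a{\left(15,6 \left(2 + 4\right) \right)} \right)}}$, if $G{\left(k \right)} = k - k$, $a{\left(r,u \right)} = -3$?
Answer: $- \frac{26647}{3700} \approx -7.2019$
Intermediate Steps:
$G{\left(k \right)} = 0$
$- \frac{79941}{11100 - G{\left(a{\left(15,6 \left(2 + 4\right) \right)} \right)}} = - \frac{79941}{11100 - 0} = - \frac{79941}{11100 + 0} = - \frac{79941}{11100} = \left(-79941\right) \frac{1}{11100} = - \frac{26647}{3700}$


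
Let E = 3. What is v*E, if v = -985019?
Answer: -2955057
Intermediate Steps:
v*E = -985019*3 = -2955057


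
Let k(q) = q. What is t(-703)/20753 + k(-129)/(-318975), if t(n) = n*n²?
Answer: -36940379770896/2206562725 ≈ -16741.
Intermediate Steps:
t(n) = n³
t(-703)/20753 + k(-129)/(-318975) = (-703)³/20753 - 129/(-318975) = -347428927*1/20753 - 129*(-1/318975) = -347428927/20753 + 43/106325 = -36940379770896/2206562725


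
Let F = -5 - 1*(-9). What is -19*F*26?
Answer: -1976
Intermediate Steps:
F = 4 (F = -5 + 9 = 4)
-19*F*26 = -19*4*26 = -76*26 = -1976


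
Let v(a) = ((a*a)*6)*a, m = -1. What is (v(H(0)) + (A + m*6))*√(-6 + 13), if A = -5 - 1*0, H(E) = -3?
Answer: -173*√7 ≈ -457.71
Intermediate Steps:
A = -5 (A = -5 + 0 = -5)
v(a) = 6*a³ (v(a) = (a²*6)*a = (6*a²)*a = 6*a³)
(v(H(0)) + (A + m*6))*√(-6 + 13) = (6*(-3)³ + (-5 - 1*6))*√(-6 + 13) = (6*(-27) + (-5 - 6))*√7 = (-162 - 11)*√7 = -173*√7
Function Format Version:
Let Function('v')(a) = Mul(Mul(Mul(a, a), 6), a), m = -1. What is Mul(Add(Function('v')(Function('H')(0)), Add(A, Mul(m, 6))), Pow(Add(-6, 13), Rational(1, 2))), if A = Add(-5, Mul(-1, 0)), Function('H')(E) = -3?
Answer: Mul(-173, Pow(7, Rational(1, 2))) ≈ -457.71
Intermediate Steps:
A = -5 (A = Add(-5, 0) = -5)
Function('v')(a) = Mul(6, Pow(a, 3)) (Function('v')(a) = Mul(Mul(Pow(a, 2), 6), a) = Mul(Mul(6, Pow(a, 2)), a) = Mul(6, Pow(a, 3)))
Mul(Add(Function('v')(Function('H')(0)), Add(A, Mul(m, 6))), Pow(Add(-6, 13), Rational(1, 2))) = Mul(Add(Mul(6, Pow(-3, 3)), Add(-5, Mul(-1, 6))), Pow(Add(-6, 13), Rational(1, 2))) = Mul(Add(Mul(6, -27), Add(-5, -6)), Pow(7, Rational(1, 2))) = Mul(Add(-162, -11), Pow(7, Rational(1, 2))) = Mul(-173, Pow(7, Rational(1, 2)))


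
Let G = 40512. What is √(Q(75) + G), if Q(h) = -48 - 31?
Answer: √40433 ≈ 201.08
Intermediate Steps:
Q(h) = -79
√(Q(75) + G) = √(-79 + 40512) = √40433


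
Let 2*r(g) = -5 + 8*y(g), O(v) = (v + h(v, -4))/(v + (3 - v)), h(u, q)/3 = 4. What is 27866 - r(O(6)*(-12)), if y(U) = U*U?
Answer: 14265/2 ≈ 7132.5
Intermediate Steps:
h(u, q) = 12 (h(u, q) = 3*4 = 12)
y(U) = U²
O(v) = 4 + v/3 (O(v) = (v + 12)/(v + (3 - v)) = (12 + v)/3 = (12 + v)*(⅓) = 4 + v/3)
r(g) = -5/2 + 4*g² (r(g) = (-5 + 8*g²)/2 = -5/2 + 4*g²)
27866 - r(O(6)*(-12)) = 27866 - (-5/2 + 4*((4 + (⅓)*6)*(-12))²) = 27866 - (-5/2 + 4*((4 + 2)*(-12))²) = 27866 - (-5/2 + 4*(6*(-12))²) = 27866 - (-5/2 + 4*(-72)²) = 27866 - (-5/2 + 4*5184) = 27866 - (-5/2 + 20736) = 27866 - 1*41467/2 = 27866 - 41467/2 = 14265/2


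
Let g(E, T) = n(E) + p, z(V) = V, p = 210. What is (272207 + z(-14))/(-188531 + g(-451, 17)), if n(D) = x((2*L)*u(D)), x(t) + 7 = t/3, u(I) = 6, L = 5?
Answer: -272193/188308 ≈ -1.4455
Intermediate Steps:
x(t) = -7 + t/3
n(D) = 13 (n(D) = -7 + ((2*5)*6)/3 = -7 + (10*6)/3 = -7 + (⅓)*60 = -7 + 20 = 13)
g(E, T) = 223 (g(E, T) = 13 + 210 = 223)
(272207 + z(-14))/(-188531 + g(-451, 17)) = (272207 - 14)/(-188531 + 223) = 272193/(-188308) = 272193*(-1/188308) = -272193/188308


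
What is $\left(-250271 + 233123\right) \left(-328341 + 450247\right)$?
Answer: $-2090444088$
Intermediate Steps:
$\left(-250271 + 233123\right) \left(-328341 + 450247\right) = \left(-17148\right) 121906 = -2090444088$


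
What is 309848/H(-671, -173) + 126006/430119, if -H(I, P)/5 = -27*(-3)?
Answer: -14802275498/19355355 ≈ -764.76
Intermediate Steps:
H(I, P) = -405 (H(I, P) = -(-135)*(-3) = -5*81 = -405)
309848/H(-671, -173) + 126006/430119 = 309848/(-405) + 126006/430119 = 309848*(-1/405) + 126006*(1/430119) = -309848/405 + 42002/143373 = -14802275498/19355355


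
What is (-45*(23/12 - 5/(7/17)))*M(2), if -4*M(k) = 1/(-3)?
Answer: 4295/112 ≈ 38.348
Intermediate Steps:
M(k) = 1/12 (M(k) = -¼/(-3) = -¼*(-⅓) = 1/12)
(-45*(23/12 - 5/(7/17)))*M(2) = -45*(23/12 - 5/(7/17))*(1/12) = -45*(23*(1/12) - 5/(7*(1/17)))*(1/12) = -45*(23/12 - 5/7/17)*(1/12) = -45*(23/12 - 5*17/7)*(1/12) = -45*(23/12 - 85/7)*(1/12) = -45*(-859/84)*(1/12) = (12885/28)*(1/12) = 4295/112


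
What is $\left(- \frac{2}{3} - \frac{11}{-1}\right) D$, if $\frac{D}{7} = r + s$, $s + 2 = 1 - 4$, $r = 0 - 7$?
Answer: $-868$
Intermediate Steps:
$r = -7$ ($r = 0 - 7 = -7$)
$s = -5$ ($s = -2 + \left(1 - 4\right) = -2 - 3 = -5$)
$D = -84$ ($D = 7 \left(-7 - 5\right) = 7 \left(-12\right) = -84$)
$\left(- \frac{2}{3} - \frac{11}{-1}\right) D = \left(- \frac{2}{3} - \frac{11}{-1}\right) \left(-84\right) = \left(\left(-2\right) \frac{1}{3} - -11\right) \left(-84\right) = \left(- \frac{2}{3} + 11\right) \left(-84\right) = \frac{31}{3} \left(-84\right) = -868$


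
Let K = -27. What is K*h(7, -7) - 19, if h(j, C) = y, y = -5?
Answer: 116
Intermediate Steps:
h(j, C) = -5
K*h(7, -7) - 19 = -27*(-5) - 19 = 135 - 19 = 116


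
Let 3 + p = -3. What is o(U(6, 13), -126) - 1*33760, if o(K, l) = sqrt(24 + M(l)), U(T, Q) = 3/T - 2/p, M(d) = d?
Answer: -33760 + I*sqrt(102) ≈ -33760.0 + 10.1*I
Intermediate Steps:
p = -6 (p = -3 - 3 = -6)
U(T, Q) = 1/3 + 3/T (U(T, Q) = 3/T - 2/(-6) = 3/T - 2*(-1/6) = 3/T + 1/3 = 1/3 + 3/T)
o(K, l) = sqrt(24 + l)
o(U(6, 13), -126) - 1*33760 = sqrt(24 - 126) - 1*33760 = sqrt(-102) - 33760 = I*sqrt(102) - 33760 = -33760 + I*sqrt(102)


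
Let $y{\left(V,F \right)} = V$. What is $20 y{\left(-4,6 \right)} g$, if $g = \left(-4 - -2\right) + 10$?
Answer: $-640$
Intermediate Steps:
$g = 8$ ($g = \left(-4 + 2\right) + 10 = -2 + 10 = 8$)
$20 y{\left(-4,6 \right)} g = 20 \left(-4\right) 8 = \left(-80\right) 8 = -640$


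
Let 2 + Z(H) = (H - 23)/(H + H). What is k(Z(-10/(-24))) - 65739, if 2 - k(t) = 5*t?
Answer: -131183/2 ≈ -65592.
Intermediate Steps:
Z(H) = -2 + (-23 + H)/(2*H) (Z(H) = -2 + (H - 23)/(H + H) = -2 + (-23 + H)/((2*H)) = -2 + (-23 + H)*(1/(2*H)) = -2 + (-23 + H)/(2*H))
k(t) = 2 - 5*t
k(Z(-10/(-24))) - 65739 = (2 - 5*(-23 - (-30)/(-24))/(2*((-10/(-24))))) - 65739 = (2 - 5*(-23 - (-30)*(-1)/24)/(2*((-10*(-1/24))))) - 65739 = (2 - 5*(-23 - 3*5/12)/(2*5/12)) - 65739 = (2 - 5*12*(-23 - 5/4)/(2*5)) - 65739 = (2 - 5*12*(-97)/(2*5*4)) - 65739 = (2 - 5*(-291/10)) - 65739 = (2 + 291/2) - 65739 = 295/2 - 65739 = -131183/2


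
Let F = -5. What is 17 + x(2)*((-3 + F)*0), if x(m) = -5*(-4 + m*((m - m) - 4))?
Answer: 17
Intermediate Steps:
x(m) = 20 + 20*m (x(m) = -5*(-4 + m*(0 - 4)) = -5*(-4 + m*(-4)) = -5*(-4 - 4*m) = 20 + 20*m)
17 + x(2)*((-3 + F)*0) = 17 + (20 + 20*2)*((-3 - 5)*0) = 17 + (20 + 40)*(-8*0) = 17 + 60*0 = 17 + 0 = 17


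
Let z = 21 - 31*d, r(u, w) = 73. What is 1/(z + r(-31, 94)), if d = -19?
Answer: 1/683 ≈ 0.0014641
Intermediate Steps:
z = 610 (z = 21 - 31*(-19) = 21 + 589 = 610)
1/(z + r(-31, 94)) = 1/(610 + 73) = 1/683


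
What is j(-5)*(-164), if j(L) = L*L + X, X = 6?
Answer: -5084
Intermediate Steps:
j(L) = 6 + L² (j(L) = L*L + 6 = L² + 6 = 6 + L²)
j(-5)*(-164) = (6 + (-5)²)*(-164) = (6 + 25)*(-164) = 31*(-164) = -5084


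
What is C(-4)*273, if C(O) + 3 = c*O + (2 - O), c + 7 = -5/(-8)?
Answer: 15561/2 ≈ 7780.5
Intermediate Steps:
c = -51/8 (c = -7 - 5/(-8) = -7 - 5*(-⅛) = -7 + 5/8 = -51/8 ≈ -6.3750)
C(O) = -1 - 59*O/8 (C(O) = -3 + (-51*O/8 + (2 - O)) = -3 + (2 - 59*O/8) = -1 - 59*O/8)
C(-4)*273 = (-1 - 59/8*(-4))*273 = (-1 + 59/2)*273 = (57/2)*273 = 15561/2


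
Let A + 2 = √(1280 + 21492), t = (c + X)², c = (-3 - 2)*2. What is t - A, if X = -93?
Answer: 10611 - 2*√5693 ≈ 10460.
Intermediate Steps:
c = -10 (c = -5*2 = -10)
t = 10609 (t = (-10 - 93)² = (-103)² = 10609)
A = -2 + 2*√5693 (A = -2 + √(1280 + 21492) = -2 + √22772 = -2 + 2*√5693 ≈ 148.90)
t - A = 10609 - (-2 + 2*√5693) = 10609 + (2 - 2*√5693) = 10611 - 2*√5693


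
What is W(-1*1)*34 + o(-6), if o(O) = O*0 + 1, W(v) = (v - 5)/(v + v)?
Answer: 103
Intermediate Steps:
W(v) = (-5 + v)/(2*v) (W(v) = (-5 + v)/((2*v)) = (-5 + v)*(1/(2*v)) = (-5 + v)/(2*v))
o(O) = 1 (o(O) = 0 + 1 = 1)
W(-1*1)*34 + o(-6) = ((-5 - 1*1)/(2*((-1*1))))*34 + 1 = ((½)*(-5 - 1)/(-1))*34 + 1 = ((½)*(-1)*(-6))*34 + 1 = 3*34 + 1 = 102 + 1 = 103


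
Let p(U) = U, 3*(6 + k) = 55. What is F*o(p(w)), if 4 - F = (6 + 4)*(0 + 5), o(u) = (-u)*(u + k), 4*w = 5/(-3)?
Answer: -16445/72 ≈ -228.40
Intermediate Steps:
k = 37/3 (k = -6 + (1/3)*55 = -6 + 55/3 = 37/3 ≈ 12.333)
w = -5/12 (w = (5/(-3))/4 = (5*(-1/3))/4 = (1/4)*(-5/3) = -5/12 ≈ -0.41667)
o(u) = -u*(37/3 + u) (o(u) = (-u)*(u + 37/3) = (-u)*(37/3 + u) = -u*(37/3 + u))
F = -46 (F = 4 - (6 + 4)*(0 + 5) = 4 - 10*5 = 4 - 1*50 = 4 - 50 = -46)
F*o(p(w)) = -(-46)*(-5)*(37 + 3*(-5/12))/(3*12) = -(-46)*(-5)*(37 - 5/4)/(3*12) = -(-46)*(-5)*143/(3*12*4) = -46*715/144 = -16445/72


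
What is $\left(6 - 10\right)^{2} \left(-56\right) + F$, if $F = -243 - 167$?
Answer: $-1306$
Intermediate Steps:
$F = -410$
$\left(6 - 10\right)^{2} \left(-56\right) + F = \left(6 - 10\right)^{2} \left(-56\right) - 410 = \left(-4\right)^{2} \left(-56\right) - 410 = 16 \left(-56\right) - 410 = -896 - 410 = -1306$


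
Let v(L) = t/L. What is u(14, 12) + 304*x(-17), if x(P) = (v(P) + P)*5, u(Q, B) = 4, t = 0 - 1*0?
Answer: -25836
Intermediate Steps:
t = 0 (t = 0 + 0 = 0)
v(L) = 0 (v(L) = 0/L = 0)
x(P) = 5*P (x(P) = (0 + P)*5 = P*5 = 5*P)
u(14, 12) + 304*x(-17) = 4 + 304*(5*(-17)) = 4 + 304*(-85) = 4 - 25840 = -25836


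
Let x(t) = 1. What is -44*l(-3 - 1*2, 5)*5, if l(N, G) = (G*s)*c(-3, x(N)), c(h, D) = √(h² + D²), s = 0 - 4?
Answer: 4400*√10 ≈ 13914.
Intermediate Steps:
s = -4
c(h, D) = √(D² + h²)
l(N, G) = -4*G*√10 (l(N, G) = (G*(-4))*√(1² + (-3)²) = (-4*G)*√(1 + 9) = (-4*G)*√10 = -4*G*√10)
-44*l(-3 - 1*2, 5)*5 = -(-176)*5*√10*5 = -(-880)*√10*5 = (880*√10)*5 = 4400*√10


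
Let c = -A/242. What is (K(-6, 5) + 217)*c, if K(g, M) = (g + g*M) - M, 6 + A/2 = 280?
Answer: -4384/11 ≈ -398.55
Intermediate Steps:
A = 548 (A = -12 + 2*280 = -12 + 560 = 548)
K(g, M) = g - M + M*g (K(g, M) = (g + M*g) - M = g - M + M*g)
c = -274/121 (c = -548/242 = -1*274/121 = -274/121 ≈ -2.2645)
(K(-6, 5) + 217)*c = ((-6 - 1*5 + 5*(-6)) + 217)*(-274/121) = ((-6 - 5 - 30) + 217)*(-274/121) = (-41 + 217)*(-274/121) = 176*(-274/121) = -4384/11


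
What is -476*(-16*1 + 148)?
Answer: -62832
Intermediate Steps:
-476*(-16*1 + 148) = -476*(-16 + 148) = -476*132 = -62832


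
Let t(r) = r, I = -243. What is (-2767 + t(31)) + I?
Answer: -2979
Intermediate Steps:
(-2767 + t(31)) + I = (-2767 + 31) - 243 = -2736 - 243 = -2979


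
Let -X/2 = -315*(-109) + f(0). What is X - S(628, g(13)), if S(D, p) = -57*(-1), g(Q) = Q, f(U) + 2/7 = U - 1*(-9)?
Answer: -481211/7 ≈ -68744.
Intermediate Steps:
f(U) = 61/7 + U (f(U) = -2/7 + (U - 1*(-9)) = -2/7 + (U + 9) = -2/7 + (9 + U) = 61/7 + U)
S(D, p) = 57
X = -480812/7 (X = -2*(-315*(-109) + (61/7 + 0)) = -2*(34335 + 61/7) = -2*240406/7 = -480812/7 ≈ -68687.)
X - S(628, g(13)) = -480812/7 - 1*57 = -480812/7 - 57 = -481211/7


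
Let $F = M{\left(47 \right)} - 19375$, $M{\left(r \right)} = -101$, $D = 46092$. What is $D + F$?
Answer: $26616$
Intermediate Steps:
$F = -19476$ ($F = -101 - 19375 = -19476$)
$D + F = 46092 - 19476 = 26616$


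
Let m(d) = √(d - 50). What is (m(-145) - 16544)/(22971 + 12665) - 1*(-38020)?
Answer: 338716044/8909 + I*√195/35636 ≈ 38020.0 + 0.00039186*I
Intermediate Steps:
m(d) = √(-50 + d)
(m(-145) - 16544)/(22971 + 12665) - 1*(-38020) = (√(-50 - 145) - 16544)/(22971 + 12665) - 1*(-38020) = (√(-195) - 16544)/35636 + 38020 = (I*√195 - 16544)*(1/35636) + 38020 = (-16544 + I*√195)*(1/35636) + 38020 = (-4136/8909 + I*√195/35636) + 38020 = 338716044/8909 + I*√195/35636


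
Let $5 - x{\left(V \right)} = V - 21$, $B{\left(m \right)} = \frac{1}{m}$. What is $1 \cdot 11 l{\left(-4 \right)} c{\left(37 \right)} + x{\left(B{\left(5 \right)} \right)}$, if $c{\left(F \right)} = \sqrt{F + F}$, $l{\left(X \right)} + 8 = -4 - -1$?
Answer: $\frac{129}{5} - 121 \sqrt{74} \approx -1015.1$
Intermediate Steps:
$l{\left(X \right)} = -11$ ($l{\left(X \right)} = -8 - 3 = -11$)
$c{\left(F \right)} = \sqrt{2} \sqrt{F}$ ($c{\left(F \right)} = \sqrt{2 F} = \sqrt{2} \sqrt{F}$)
$x{\left(V \right)} = 26 - V$ ($x{\left(V \right)} = 5 - \left(V - 21\right) = 5 - \left(-21 + V\right) = 26 - V$)
$1 \cdot 11 l{\left(-4 \right)} c{\left(37 \right)} + x{\left(B{\left(5 \right)} \right)} = 1 \cdot 11 \left(-11\right) \sqrt{2} \sqrt{37} + \left(26 - \frac{1}{5}\right) = 11 \left(-11\right) \sqrt{74} + \left(26 - \frac{1}{5}\right) = - 121 \sqrt{74} + \left(26 - \frac{1}{5}\right) = - 121 \sqrt{74} + \frac{129}{5} = \frac{129}{5} - 121 \sqrt{74}$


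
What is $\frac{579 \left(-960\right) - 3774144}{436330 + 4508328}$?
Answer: $- \frac{2164992}{2472329} \approx -0.87569$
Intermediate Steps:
$\frac{579 \left(-960\right) - 3774144}{436330 + 4508328} = \frac{-555840 - 3774144}{4944658} = \left(-4329984\right) \frac{1}{4944658} = - \frac{2164992}{2472329}$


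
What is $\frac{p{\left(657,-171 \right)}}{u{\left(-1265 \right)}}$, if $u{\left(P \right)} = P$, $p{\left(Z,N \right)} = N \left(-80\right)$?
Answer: $- \frac{2736}{253} \approx -10.814$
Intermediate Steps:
$p{\left(Z,N \right)} = - 80 N$
$\frac{p{\left(657,-171 \right)}}{u{\left(-1265 \right)}} = \frac{\left(-80\right) \left(-171\right)}{-1265} = 13680 \left(- \frac{1}{1265}\right) = - \frac{2736}{253}$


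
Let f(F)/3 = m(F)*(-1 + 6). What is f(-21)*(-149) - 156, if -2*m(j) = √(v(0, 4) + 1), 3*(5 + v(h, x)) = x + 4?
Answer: -156 + 745*I*√3 ≈ -156.0 + 1290.4*I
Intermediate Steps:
v(h, x) = -11/3 + x/3 (v(h, x) = -5 + (x + 4)/3 = -5 + (4 + x)/3 = -5 + (4/3 + x/3) = -11/3 + x/3)
m(j) = -I*√3/3 (m(j) = -√((-11/3 + (⅓)*4) + 1)/2 = -√((-11/3 + 4/3) + 1)/2 = -√(-7/3 + 1)/2 = -I*√3/3)
f(F) = -5*I*√3 (f(F) = 3*((-I*√3/3)*(-1 + 6)) = 3*(-I*√3/3*5) = 3*(-5*I*√3/3) = -5*I*√3)
f(-21)*(-149) - 156 = -5*I*√3*(-149) - 156 = 745*I*√3 - 156 = -156 + 745*I*√3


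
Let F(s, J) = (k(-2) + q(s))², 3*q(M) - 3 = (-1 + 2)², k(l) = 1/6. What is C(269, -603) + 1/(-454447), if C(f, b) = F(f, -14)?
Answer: 4090019/1817788 ≈ 2.2500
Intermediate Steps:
k(l) = ⅙
q(M) = 4/3 (q(M) = 1 + (-1 + 2)²/3 = 1 + (⅓)*1² = 1 + (⅓)*1 = 1 + ⅓ = 4/3)
F(s, J) = 9/4 (F(s, J) = (⅙ + 4/3)² = (3/2)² = 9/4)
C(f, b) = 9/4
C(269, -603) + 1/(-454447) = 9/4 + 1/(-454447) = 9/4 - 1/454447 = 4090019/1817788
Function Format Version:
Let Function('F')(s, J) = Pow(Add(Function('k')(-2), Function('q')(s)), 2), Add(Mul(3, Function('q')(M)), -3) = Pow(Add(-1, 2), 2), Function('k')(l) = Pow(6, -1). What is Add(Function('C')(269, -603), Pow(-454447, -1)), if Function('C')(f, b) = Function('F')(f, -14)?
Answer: Rational(4090019, 1817788) ≈ 2.2500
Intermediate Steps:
Function('k')(l) = Rational(1, 6)
Function('q')(M) = Rational(4, 3) (Function('q')(M) = Add(1, Mul(Rational(1, 3), Pow(Add(-1, 2), 2))) = Add(1, Mul(Rational(1, 3), Pow(1, 2))) = Add(1, Mul(Rational(1, 3), 1)) = Add(1, Rational(1, 3)) = Rational(4, 3))
Function('F')(s, J) = Rational(9, 4) (Function('F')(s, J) = Pow(Add(Rational(1, 6), Rational(4, 3)), 2) = Pow(Rational(3, 2), 2) = Rational(9, 4))
Function('C')(f, b) = Rational(9, 4)
Add(Function('C')(269, -603), Pow(-454447, -1)) = Add(Rational(9, 4), Pow(-454447, -1)) = Add(Rational(9, 4), Rational(-1, 454447)) = Rational(4090019, 1817788)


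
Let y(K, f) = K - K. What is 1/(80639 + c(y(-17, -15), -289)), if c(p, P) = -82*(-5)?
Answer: 1/81049 ≈ 1.2338e-5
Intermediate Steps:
y(K, f) = 0
c(p, P) = 410
1/(80639 + c(y(-17, -15), -289)) = 1/(80639 + 410) = 1/81049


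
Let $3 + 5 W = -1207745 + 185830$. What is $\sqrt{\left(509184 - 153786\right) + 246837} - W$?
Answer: $\frac{1021918}{5} + 9 \sqrt{7435} \approx 2.0516 \cdot 10^{5}$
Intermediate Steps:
$W = - \frac{1021918}{5}$ ($W = - \frac{3}{5} + \frac{-1207745 + 185830}{5} = - \frac{3}{5} + \frac{1}{5} \left(-1021915\right) = - \frac{3}{5} - 204383 = - \frac{1021918}{5} \approx -2.0438 \cdot 10^{5}$)
$\sqrt{\left(509184 - 153786\right) + 246837} - W = \sqrt{\left(509184 - 153786\right) + 246837} - - \frac{1021918}{5} = \sqrt{\left(509184 - 153786\right) + 246837} + \frac{1021918}{5} = \sqrt{355398 + 246837} + \frac{1021918}{5} = \sqrt{602235} + \frac{1021918}{5} = 9 \sqrt{7435} + \frac{1021918}{5} = \frac{1021918}{5} + 9 \sqrt{7435}$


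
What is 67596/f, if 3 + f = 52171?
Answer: 16899/13042 ≈ 1.2957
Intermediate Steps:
f = 52168 (f = -3 + 52171 = 52168)
67596/f = 67596/52168 = 67596*(1/52168) = 16899/13042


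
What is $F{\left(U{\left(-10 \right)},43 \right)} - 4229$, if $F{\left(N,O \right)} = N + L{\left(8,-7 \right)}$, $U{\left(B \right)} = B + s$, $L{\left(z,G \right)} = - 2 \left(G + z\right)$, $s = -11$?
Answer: $-4252$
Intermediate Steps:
$L{\left(z,G \right)} = - 2 G - 2 z$
$U{\left(B \right)} = -11 + B$ ($U{\left(B \right)} = B - 11 = -11 + B$)
$F{\left(N,O \right)} = -2 + N$ ($F{\left(N,O \right)} = N - 2 = -2 + N$)
$F{\left(U{\left(-10 \right)},43 \right)} - 4229 = \left(-2 - 21\right) - 4229 = -23 - 4229 = -4252$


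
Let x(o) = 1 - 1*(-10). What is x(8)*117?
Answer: 1287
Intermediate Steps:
x(o) = 11 (x(o) = 1 + 10 = 11)
x(8)*117 = 11*117 = 1287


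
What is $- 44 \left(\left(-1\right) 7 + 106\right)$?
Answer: $-4356$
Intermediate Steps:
$- 44 \left(\left(-1\right) 7 + 106\right) = - 44 \left(-7 + 106\right) = \left(-44\right) 99 = -4356$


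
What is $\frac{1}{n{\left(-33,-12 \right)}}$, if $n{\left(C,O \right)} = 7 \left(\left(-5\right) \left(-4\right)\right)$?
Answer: $\frac{1}{140} \approx 0.0071429$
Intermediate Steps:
$n{\left(C,O \right)} = 140$ ($n{\left(C,O \right)} = 7 \cdot 20 = 140$)
$\frac{1}{n{\left(-33,-12 \right)}} = \frac{1}{140}$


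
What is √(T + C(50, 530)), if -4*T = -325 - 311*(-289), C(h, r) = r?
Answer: I*√87434/2 ≈ 147.85*I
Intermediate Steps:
T = -44777/2 (T = -(-325 - 311*(-289))/4 = -(-325 + 89879)/4 = -¼*89554 = -44777/2 ≈ -22389.)
√(T + C(50, 530)) = √(-44777/2 + 530) = √(-43717/2) = I*√87434/2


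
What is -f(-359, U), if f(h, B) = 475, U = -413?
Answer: -475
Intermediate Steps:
-f(-359, U) = -1*475 = -475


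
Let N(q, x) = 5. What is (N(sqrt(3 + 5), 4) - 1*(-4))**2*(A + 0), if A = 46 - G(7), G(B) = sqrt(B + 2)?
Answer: 3483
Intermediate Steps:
G(B) = sqrt(2 + B)
A = 43 (A = 46 - sqrt(2 + 7) = 46 - sqrt(9) = 46 - 1*3 = 46 - 3 = 43)
(N(sqrt(3 + 5), 4) - 1*(-4))**2*(A + 0) = (5 - 1*(-4))**2*(43 + 0) = (5 + 4)**2*43 = 9**2*43 = 81*43 = 3483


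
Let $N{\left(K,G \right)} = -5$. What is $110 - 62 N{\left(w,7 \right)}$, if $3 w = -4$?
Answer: $420$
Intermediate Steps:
$w = - \frac{4}{3}$ ($w = \frac{1}{3} \left(-4\right) = - \frac{4}{3} \approx -1.3333$)
$110 - 62 N{\left(w,7 \right)} = 110 - -310 = 110 + 310 = 420$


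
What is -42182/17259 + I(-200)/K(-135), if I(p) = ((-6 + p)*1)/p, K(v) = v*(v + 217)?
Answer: -15565750559/6368571000 ≈ -2.4442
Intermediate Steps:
K(v) = v*(217 + v)
I(p) = (-6 + p)/p
-42182/17259 + I(-200)/K(-135) = -42182/17259 + ((-6 - 200)/(-200))/((-135*(217 - 135))) = -42182*1/17259 + (-1/200*(-206))/((-135*82)) = -42182/17259 + (103/100)/(-11070) = -42182/17259 + (103/100)*(-1/11070) = -42182/17259 - 103/1107000 = -15565750559/6368571000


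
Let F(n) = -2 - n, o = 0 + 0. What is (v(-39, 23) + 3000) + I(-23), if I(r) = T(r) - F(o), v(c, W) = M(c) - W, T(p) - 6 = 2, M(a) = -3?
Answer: 2984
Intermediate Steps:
T(p) = 8 (T(p) = 6 + 2 = 8)
o = 0
v(c, W) = -3 - W
I(r) = 10 (I(r) = 8 - (-2 - 1*0) = 8 - (-2 + 0) = 8 - 1*(-2) = 8 + 2 = 10)
(v(-39, 23) + 3000) + I(-23) = ((-3 - 1*23) + 3000) + 10 = ((-3 - 23) + 3000) + 10 = (-26 + 3000) + 10 = 2974 + 10 = 2984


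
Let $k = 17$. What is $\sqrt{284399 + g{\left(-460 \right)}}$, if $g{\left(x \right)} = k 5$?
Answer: $2 \sqrt{71121} \approx 533.37$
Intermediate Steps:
$g{\left(x \right)} = 85$ ($g{\left(x \right)} = 17 \cdot 5 = 85$)
$\sqrt{284399 + g{\left(-460 \right)}} = \sqrt{284399 + 85} = \sqrt{284484} = 2 \sqrt{71121}$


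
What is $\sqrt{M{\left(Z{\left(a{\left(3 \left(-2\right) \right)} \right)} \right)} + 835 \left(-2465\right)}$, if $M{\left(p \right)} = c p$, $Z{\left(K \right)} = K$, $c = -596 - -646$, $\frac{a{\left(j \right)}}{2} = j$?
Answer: $5 i \sqrt{82355} \approx 1434.9 i$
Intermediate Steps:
$a{\left(j \right)} = 2 j$
$c = 50$ ($c = -596 + 646 = 50$)
$M{\left(p \right)} = 50 p$
$\sqrt{M{\left(Z{\left(a{\left(3 \left(-2\right) \right)} \right)} \right)} + 835 \left(-2465\right)} = \sqrt{50 \cdot 2 \cdot 3 \left(-2\right) + 835 \left(-2465\right)} = \sqrt{50 \cdot 2 \left(-6\right) - 2058275} = \sqrt{50 \left(-12\right) - 2058275} = \sqrt{-600 - 2058275} = \sqrt{-2058875} = 5 i \sqrt{82355}$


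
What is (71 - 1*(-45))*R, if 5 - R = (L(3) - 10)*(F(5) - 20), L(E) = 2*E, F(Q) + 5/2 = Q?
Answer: -7540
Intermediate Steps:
F(Q) = -5/2 + Q
R = -65 (R = 5 - (2*3 - 10)*((-5/2 + 5) - 20) = 5 - (6 - 10)*(5/2 - 20) = 5 - (-4)*(-35)/2 = 5 - 1*70 = 5 - 70 = -65)
(71 - 1*(-45))*R = (71 - 1*(-45))*(-65) = (71 + 45)*(-65) = 116*(-65) = -7540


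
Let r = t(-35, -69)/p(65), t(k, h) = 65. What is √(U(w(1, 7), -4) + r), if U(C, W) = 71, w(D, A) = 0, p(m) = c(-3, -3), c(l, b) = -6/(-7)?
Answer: √5286/6 ≈ 12.117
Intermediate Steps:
c(l, b) = 6/7 (c(l, b) = -6*(-⅐) = 6/7)
p(m) = 6/7
r = 455/6 (r = 65/(6/7) = 65*(7/6) = 455/6 ≈ 75.833)
√(U(w(1, 7), -4) + r) = √(71 + 455/6) = √(881/6) = √5286/6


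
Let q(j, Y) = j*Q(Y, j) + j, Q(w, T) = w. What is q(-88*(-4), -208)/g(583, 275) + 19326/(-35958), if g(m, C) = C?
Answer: -39778157/149825 ≈ -265.50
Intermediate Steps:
q(j, Y) = j + Y*j (q(j, Y) = j*Y + j = Y*j + j = j + Y*j)
q(-88*(-4), -208)/g(583, 275) + 19326/(-35958) = ((-88*(-4))*(1 - 208))/275 + 19326/(-35958) = (352*(-207))*(1/275) + 19326*(-1/35958) = -72864*1/275 - 3221/5993 = -6624/25 - 3221/5993 = -39778157/149825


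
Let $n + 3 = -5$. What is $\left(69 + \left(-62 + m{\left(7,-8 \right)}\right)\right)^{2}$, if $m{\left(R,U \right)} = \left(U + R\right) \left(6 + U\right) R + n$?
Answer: $169$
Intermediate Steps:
$n = -8$ ($n = -3 - 5 = -8$)
$m{\left(R,U \right)} = -8 + R \left(6 + U\right) \left(R + U\right)$ ($m{\left(R,U \right)} = \left(U + R\right) \left(6 + U\right) R - 8 = \left(R + U\right) \left(6 + U\right) R - 8 = \left(6 + U\right) \left(R + U\right) R - 8 = R \left(6 + U\right) \left(R + U\right) - 8 = -8 + R \left(6 + U\right) \left(R + U\right)$)
$\left(69 + \left(-62 + m{\left(7,-8 \right)}\right)\right)^{2} = \left(69 + \left(-62 + \left(-8 + 6 \cdot 7^{2} + 7 \left(-8\right)^{2} - 8 \cdot 7^{2} + 6 \cdot 7 \left(-8\right)\right)\right)\right)^{2} = \left(69 - 56\right)^{2} = 13^{2} = 169$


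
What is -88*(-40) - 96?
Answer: 3424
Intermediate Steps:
-88*(-40) - 96 = 3520 - 96 = 3424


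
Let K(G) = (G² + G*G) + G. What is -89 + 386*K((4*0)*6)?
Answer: -89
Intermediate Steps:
K(G) = G + 2*G² (K(G) = (G² + G²) + G = 2*G² + G = G + 2*G²)
-89 + 386*K((4*0)*6) = -89 + 386*(((4*0)*6)*(1 + 2*((4*0)*6))) = -89 + 386*((0*6)*(1 + 2*(0*6))) = -89 + 386*(0*(1 + 2*0)) = -89 + 386*(0*(1 + 0)) = -89 + 386*(0*1) = -89 + 386*0 = -89 + 0 = -89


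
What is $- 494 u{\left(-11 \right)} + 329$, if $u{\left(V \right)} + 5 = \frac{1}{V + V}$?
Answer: $\frac{31036}{11} \approx 2821.5$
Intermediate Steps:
$u{\left(V \right)} = -5 + \frac{1}{2 V}$ ($u{\left(V \right)} = -5 + \frac{1}{V + V} = -5 + \frac{1}{2 V}$)
$- 494 u{\left(-11 \right)} + 329 = - 494 \left(-5 + \frac{1}{2 \left(-11\right)}\right) + 329 = - 494 \left(-5 + \frac{1}{2} \left(- \frac{1}{11}\right)\right) + 329 = - 494 \left(-5 - \frac{1}{22}\right) + 329 = \left(-494\right) \left(- \frac{111}{22}\right) + 329 = \frac{27417}{11} + 329 = \frac{31036}{11}$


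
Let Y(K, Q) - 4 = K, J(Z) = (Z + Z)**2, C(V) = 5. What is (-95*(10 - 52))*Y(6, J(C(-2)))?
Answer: 39900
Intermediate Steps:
J(Z) = 4*Z**2 (J(Z) = (2*Z)**2 = 4*Z**2)
Y(K, Q) = 4 + K
(-95*(10 - 52))*Y(6, J(C(-2))) = (-95*(10 - 52))*(4 + 6) = -95*(-42)*10 = 3990*10 = 39900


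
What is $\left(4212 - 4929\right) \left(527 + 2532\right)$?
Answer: $-2193303$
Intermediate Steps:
$\left(4212 - 4929\right) \left(527 + 2532\right) = \left(-717\right) 3059 = -2193303$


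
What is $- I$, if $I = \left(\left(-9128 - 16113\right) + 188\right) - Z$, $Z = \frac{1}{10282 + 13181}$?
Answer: $\frac{587818540}{23463} \approx 25053.0$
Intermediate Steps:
$Z = \frac{1}{23463} \approx 4.262 \cdot 10^{-5}$
$I = - \frac{587818540}{23463}$ ($I = \left(\left(-9128 - 16113\right) + 188\right) - \frac{1}{23463} = \left(-25241 + 188\right) - \frac{1}{23463} = -25053 - \frac{1}{23463} = - \frac{587818540}{23463} \approx -25053.0$)
$- I = \left(-1\right) \left(- \frac{587818540}{23463}\right) = \frac{587818540}{23463}$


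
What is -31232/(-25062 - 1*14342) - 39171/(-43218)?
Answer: 241106555/141913506 ≈ 1.6990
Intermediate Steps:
-31232/(-25062 - 1*14342) - 39171/(-43218) = -31232/(-25062 - 14342) - 39171*(-1/43218) = -31232/(-39404) + 13057/14406 = -31232*(-1/39404) + 13057/14406 = 7808/9851 + 13057/14406 = 241106555/141913506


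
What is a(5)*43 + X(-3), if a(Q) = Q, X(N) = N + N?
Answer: 209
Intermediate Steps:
X(N) = 2*N
a(5)*43 + X(-3) = 5*43 + 2*(-3) = 215 - 6 = 209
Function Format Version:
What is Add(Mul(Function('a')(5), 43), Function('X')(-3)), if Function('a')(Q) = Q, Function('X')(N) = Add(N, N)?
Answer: 209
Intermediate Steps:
Function('X')(N) = Mul(2, N)
Add(Mul(Function('a')(5), 43), Function('X')(-3)) = Add(Mul(5, 43), Mul(2, -3)) = Add(215, -6) = 209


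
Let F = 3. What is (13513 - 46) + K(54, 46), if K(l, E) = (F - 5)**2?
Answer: 13471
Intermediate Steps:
K(l, E) = 4 (K(l, E) = (3 - 5)**2 = (-2)**2 = 4)
(13513 - 46) + K(54, 46) = (13513 - 46) + 4 = 13467 + 4 = 13471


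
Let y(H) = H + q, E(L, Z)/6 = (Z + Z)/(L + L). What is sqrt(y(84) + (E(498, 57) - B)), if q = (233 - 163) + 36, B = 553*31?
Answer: 3*I*sqrt(12976054)/83 ≈ 130.2*I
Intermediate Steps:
B = 17143
E(L, Z) = 6*Z/L (E(L, Z) = 6*((Z + Z)/(L + L)) = 6*((2*Z)/((2*L))) = 6*((2*Z)*(1/(2*L))) = 6*(Z/L) = 6*Z/L)
q = 106 (q = 70 + 36 = 106)
y(H) = 106 + H (y(H) = H + 106 = 106 + H)
sqrt(y(84) + (E(498, 57) - B)) = sqrt((106 + 84) + (6*57/498 - 1*17143)) = sqrt(190 + (6*57*(1/498) - 17143)) = sqrt(190 + (57/83 - 17143)) = sqrt(190 - 1422812/83) = sqrt(-1407042/83) = 3*I*sqrt(12976054)/83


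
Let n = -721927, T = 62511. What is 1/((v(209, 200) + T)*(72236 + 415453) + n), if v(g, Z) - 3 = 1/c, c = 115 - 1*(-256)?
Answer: 371/11310554396938 ≈ 3.2801e-11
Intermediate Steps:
c = 371 (c = 115 + 256 = 371)
v(g, Z) = 1114/371 (v(g, Z) = 3 + 1/371 = 1114/371)
1/((v(209, 200) + T)*(72236 + 415453) + n) = 1/((1114/371 + 62511)*(72236 + 415453) - 721927) = 1/((23192695/371)*487689 - 721927) = 1/(11310822231855/371 - 721927) = 1/(11310554396938/371) = 371/11310554396938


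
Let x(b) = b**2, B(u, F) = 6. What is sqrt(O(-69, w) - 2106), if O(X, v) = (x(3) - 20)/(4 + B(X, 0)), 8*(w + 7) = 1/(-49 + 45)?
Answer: I*sqrt(210710)/10 ≈ 45.903*I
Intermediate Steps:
w = -225/32 (w = -7 + 1/(8*(-49 + 45)) = -7 + (1/8)/(-4) = -7 + (1/8)*(-1/4) = -7 - 1/32 = -225/32 ≈ -7.0313)
O(X, v) = -11/10 (O(X, v) = (3**2 - 20)/(4 + 6) = (9 - 20)/10 = -11*1/10 = -11/10)
sqrt(O(-69, w) - 2106) = sqrt(-11/10 - 2106) = sqrt(-21071/10) = I*sqrt(210710)/10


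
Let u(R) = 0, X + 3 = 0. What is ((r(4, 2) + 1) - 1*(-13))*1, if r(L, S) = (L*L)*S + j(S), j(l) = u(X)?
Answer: 46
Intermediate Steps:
X = -3 (X = -3 + 0 = -3)
j(l) = 0
r(L, S) = S*L² (r(L, S) = (L*L)*S + 0 = L²*S + 0 = S*L² + 0 = S*L²)
((r(4, 2) + 1) - 1*(-13))*1 = ((2*4² + 1) - 1*(-13))*1 = ((2*16 + 1) + 13)*1 = ((32 + 1) + 13)*1 = (33 + 13)*1 = 46*1 = 46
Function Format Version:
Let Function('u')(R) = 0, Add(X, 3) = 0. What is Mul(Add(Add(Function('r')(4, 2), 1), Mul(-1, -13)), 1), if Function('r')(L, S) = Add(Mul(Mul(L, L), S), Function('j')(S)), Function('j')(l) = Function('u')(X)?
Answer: 46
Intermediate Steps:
X = -3 (X = Add(-3, 0) = -3)
Function('j')(l) = 0
Function('r')(L, S) = Mul(S, Pow(L, 2)) (Function('r')(L, S) = Add(Mul(Mul(L, L), S), 0) = Add(Mul(Pow(L, 2), S), 0) = Add(Mul(S, Pow(L, 2)), 0) = Mul(S, Pow(L, 2)))
Mul(Add(Add(Function('r')(4, 2), 1), Mul(-1, -13)), 1) = Mul(Add(Add(Mul(2, Pow(4, 2)), 1), Mul(-1, -13)), 1) = Mul(Add(Add(Mul(2, 16), 1), 13), 1) = Mul(Add(Add(32, 1), 13), 1) = Mul(Add(33, 13), 1) = Mul(46, 1) = 46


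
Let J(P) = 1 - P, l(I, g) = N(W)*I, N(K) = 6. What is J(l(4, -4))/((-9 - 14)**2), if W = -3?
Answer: -1/23 ≈ -0.043478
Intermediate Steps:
l(I, g) = 6*I
J(l(4, -4))/((-9 - 14)**2) = (1 - 6*4)/((-9 - 14)**2) = (1 - 1*24)/((-23)**2) = (1 - 24)/529 = -23*1/529 = -1/23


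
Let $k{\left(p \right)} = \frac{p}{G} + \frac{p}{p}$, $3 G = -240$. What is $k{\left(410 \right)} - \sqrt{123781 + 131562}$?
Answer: $- \frac{33}{8} - \sqrt{255343} \approx -509.44$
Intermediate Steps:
$G = -80$ ($G = \frac{1}{3} \left(-240\right) = -80$)
$k{\left(p \right)} = 1 - \frac{p}{80}$ ($k{\left(p \right)} = \frac{p}{-80} + \frac{p}{p} = p \left(- \frac{1}{80}\right) + 1 = - \frac{p}{80} + 1 = 1 - \frac{p}{80}$)
$k{\left(410 \right)} - \sqrt{123781 + 131562} = \left(1 - \frac{41}{8}\right) - \sqrt{123781 + 131562} = \left(1 - \frac{41}{8}\right) - \sqrt{255343} = - \frac{33}{8} - \sqrt{255343}$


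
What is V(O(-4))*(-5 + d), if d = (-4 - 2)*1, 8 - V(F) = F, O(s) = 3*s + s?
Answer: -264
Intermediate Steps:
O(s) = 4*s
V(F) = 8 - F
d = -6 (d = -6*1 = -6)
V(O(-4))*(-5 + d) = (8 - 4*(-4))*(-5 - 6) = (8 - 1*(-16))*(-11) = (8 + 16)*(-11) = 24*(-11) = -264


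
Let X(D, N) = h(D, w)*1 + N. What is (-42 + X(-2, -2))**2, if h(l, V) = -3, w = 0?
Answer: 2209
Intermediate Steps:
X(D, N) = -3 + N (X(D, N) = -3*1 + N = -3 + N)
(-42 + X(-2, -2))**2 = (-42 + (-3 - 2))**2 = (-42 - 5)**2 = (-47)**2 = 2209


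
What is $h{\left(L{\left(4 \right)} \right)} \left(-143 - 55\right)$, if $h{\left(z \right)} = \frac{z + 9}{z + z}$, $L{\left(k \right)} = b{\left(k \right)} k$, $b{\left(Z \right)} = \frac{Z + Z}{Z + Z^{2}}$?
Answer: $- \frac{5247}{8} \approx -655.88$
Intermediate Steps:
$b{\left(Z \right)} = \frac{2 Z}{Z + Z^{2}}$
$L{\left(k \right)} = \frac{2 k}{1 + k}$ ($L{\left(k \right)} = \frac{2}{1 + k} k = \frac{2 k}{1 + k}$)
$h{\left(z \right)} = \frac{9 + z}{2 z}$
$h{\left(L{\left(4 \right)} \right)} \left(-143 - 55\right) = \frac{9 + 2 \cdot 4 \frac{1}{1 + 4}}{2 \cdot 2 \cdot 4 \frac{1}{1 + 4}} \left(-143 - 55\right) = \frac{9 + 2 \cdot 4 \cdot \frac{1}{5}}{2 \cdot 2 \cdot 4 \cdot \frac{1}{5}} \left(-198\right) = \frac{9 + \frac{8}{5}}{2 \cdot \frac{8}{5}} \left(-198\right) = \frac{1}{2} \cdot \frac{5}{8} \cdot \frac{53}{5} \left(-198\right) = \frac{53}{16} \left(-198\right) = - \frac{5247}{8}$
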